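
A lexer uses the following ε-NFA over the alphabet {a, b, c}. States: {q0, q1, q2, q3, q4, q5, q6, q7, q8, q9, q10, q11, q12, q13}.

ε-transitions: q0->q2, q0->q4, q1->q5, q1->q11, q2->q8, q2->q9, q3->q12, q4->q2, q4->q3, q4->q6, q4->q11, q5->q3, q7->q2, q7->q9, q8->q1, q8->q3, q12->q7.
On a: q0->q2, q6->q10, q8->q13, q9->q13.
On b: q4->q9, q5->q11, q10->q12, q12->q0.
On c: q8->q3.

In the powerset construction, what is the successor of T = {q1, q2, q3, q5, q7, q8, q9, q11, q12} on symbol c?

q8 on c → {q3}.
No c-transition from q1, q2, q3, q5, q7, q9, q11, q12.
Union after reading c: {q3}.
Now take the ε-closure:
From q3 via ε: add q12.
From q12 via ε: add q7.
From q7 via ε: add q2, q9.
From q2 via ε: add q8.
From q8 via ε: add q1.
From q1 via ε: add q5, q11.
No new states can be added; the closed set is {q1, q2, q3, q5, q7, q8, q9, q11, q12}.

{q1, q2, q3, q5, q7, q8, q9, q11, q12}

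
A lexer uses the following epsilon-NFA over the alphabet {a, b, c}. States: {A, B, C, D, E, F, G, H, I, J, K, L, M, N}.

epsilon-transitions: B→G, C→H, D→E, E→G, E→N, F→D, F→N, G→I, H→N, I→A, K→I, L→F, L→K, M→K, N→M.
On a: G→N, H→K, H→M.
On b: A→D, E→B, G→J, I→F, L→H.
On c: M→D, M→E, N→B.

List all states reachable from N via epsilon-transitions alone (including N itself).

Start with {N}.
From N via epsilon: add M.
From M via epsilon: add K.
From K via epsilon: add I.
From I via epsilon: add A.
No new states can be added; the closed set is {A, I, K, M, N}.

{A, I, K, M, N}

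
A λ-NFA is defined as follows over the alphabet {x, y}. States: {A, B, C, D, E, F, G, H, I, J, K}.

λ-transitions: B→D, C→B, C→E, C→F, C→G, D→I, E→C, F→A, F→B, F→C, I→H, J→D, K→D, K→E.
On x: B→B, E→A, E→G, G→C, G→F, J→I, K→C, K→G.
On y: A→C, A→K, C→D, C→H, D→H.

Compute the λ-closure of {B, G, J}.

{B, D, G, H, I, J}

Start with {B, G, J}.
From B via λ: add D.
From D via λ: add I.
From I via λ: add H.
No new states can be added; the closed set is {B, D, G, H, I, J}.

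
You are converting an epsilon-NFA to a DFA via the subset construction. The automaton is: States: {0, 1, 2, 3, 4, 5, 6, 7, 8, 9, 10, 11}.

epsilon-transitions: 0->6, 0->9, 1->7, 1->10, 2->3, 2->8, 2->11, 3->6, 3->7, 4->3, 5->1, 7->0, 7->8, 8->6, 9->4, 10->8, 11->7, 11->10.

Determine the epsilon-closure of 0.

Start with {0}.
From 0 via epsilon: add 6, 9.
From 9 via epsilon: add 4.
From 4 via epsilon: add 3.
From 3 via epsilon: add 7.
From 7 via epsilon: add 8.
No new states can be added; the closed set is {0, 3, 4, 6, 7, 8, 9}.

{0, 3, 4, 6, 7, 8, 9}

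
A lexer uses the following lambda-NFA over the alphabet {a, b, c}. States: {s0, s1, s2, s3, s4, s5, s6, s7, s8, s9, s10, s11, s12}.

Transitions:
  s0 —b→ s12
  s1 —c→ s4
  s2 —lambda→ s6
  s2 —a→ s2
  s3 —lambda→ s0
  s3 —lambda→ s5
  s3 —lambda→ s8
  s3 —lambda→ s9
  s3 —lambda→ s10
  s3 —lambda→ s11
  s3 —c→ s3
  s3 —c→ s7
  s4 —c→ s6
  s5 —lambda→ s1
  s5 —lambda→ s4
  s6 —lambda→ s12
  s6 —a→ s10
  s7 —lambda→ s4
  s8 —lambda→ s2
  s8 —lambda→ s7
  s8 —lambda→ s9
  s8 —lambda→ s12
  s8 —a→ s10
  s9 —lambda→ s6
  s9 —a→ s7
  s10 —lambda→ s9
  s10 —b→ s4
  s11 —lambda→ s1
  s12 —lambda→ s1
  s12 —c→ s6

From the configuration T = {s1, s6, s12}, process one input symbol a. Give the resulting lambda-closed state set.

{s1, s6, s9, s10, s12}

s6 on a → {s10}.
No a-transition from s1, s12.
Union after reading a: {s10}.
Now take the lambda-closure:
From s10 via lambda: add s9.
From s9 via lambda: add s6.
From s6 via lambda: add s12.
From s12 via lambda: add s1.
No new states can be added; the closed set is {s1, s6, s9, s10, s12}.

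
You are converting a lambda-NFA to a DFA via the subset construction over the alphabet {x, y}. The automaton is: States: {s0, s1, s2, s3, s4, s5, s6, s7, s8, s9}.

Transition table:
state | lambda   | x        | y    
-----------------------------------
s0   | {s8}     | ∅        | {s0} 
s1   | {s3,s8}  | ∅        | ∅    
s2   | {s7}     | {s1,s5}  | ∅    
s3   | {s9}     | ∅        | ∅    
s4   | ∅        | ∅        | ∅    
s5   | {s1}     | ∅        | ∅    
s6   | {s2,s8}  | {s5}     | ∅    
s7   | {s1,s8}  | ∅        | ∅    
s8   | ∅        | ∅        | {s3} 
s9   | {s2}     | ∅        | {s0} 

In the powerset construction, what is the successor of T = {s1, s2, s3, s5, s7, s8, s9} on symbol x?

s2 on x → {s1, s5}.
No x-transition from s1, s3, s5, s7, s8, s9.
Union after reading x: {s1, s5}.
Now take the lambda-closure:
From s1 via lambda: add s3, s8.
From s3 via lambda: add s9.
From s9 via lambda: add s2.
From s2 via lambda: add s7.
No new states can be added; the closed set is {s1, s2, s3, s5, s7, s8, s9}.

{s1, s2, s3, s5, s7, s8, s9}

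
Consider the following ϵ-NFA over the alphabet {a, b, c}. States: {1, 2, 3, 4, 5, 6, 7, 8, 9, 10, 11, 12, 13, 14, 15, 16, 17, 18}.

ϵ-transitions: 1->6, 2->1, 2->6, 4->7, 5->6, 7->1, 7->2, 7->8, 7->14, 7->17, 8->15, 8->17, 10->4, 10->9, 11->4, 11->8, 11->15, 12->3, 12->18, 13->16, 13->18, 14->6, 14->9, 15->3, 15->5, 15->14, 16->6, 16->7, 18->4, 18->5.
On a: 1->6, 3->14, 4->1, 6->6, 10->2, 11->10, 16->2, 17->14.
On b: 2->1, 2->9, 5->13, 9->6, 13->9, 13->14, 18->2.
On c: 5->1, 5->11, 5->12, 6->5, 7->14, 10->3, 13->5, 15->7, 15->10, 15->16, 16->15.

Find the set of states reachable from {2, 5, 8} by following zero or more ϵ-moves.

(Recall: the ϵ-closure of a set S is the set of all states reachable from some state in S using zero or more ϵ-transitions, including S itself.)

Start with {2, 5, 8}.
From 2 via ϵ: add 1, 6.
From 8 via ϵ: add 15, 17.
From 15 via ϵ: add 3, 14.
From 14 via ϵ: add 9.
No new states can be added; the closed set is {1, 2, 3, 5, 6, 8, 9, 14, 15, 17}.

{1, 2, 3, 5, 6, 8, 9, 14, 15, 17}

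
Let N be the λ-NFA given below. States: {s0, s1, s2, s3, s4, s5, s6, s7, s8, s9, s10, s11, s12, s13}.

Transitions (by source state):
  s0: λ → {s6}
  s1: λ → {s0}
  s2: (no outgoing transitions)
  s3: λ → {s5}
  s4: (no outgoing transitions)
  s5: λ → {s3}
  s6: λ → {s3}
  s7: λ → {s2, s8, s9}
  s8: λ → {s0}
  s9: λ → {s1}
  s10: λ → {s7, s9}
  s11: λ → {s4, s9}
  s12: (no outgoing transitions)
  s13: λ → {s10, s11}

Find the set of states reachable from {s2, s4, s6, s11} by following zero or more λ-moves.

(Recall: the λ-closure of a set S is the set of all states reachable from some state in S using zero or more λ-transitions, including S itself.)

{s0, s1, s2, s3, s4, s5, s6, s9, s11}

Start with {s2, s4, s6, s11}.
From s6 via λ: add s3.
From s11 via λ: add s9.
From s3 via λ: add s5.
From s9 via λ: add s1.
From s1 via λ: add s0.
No new states can be added; the closed set is {s0, s1, s2, s3, s4, s5, s6, s9, s11}.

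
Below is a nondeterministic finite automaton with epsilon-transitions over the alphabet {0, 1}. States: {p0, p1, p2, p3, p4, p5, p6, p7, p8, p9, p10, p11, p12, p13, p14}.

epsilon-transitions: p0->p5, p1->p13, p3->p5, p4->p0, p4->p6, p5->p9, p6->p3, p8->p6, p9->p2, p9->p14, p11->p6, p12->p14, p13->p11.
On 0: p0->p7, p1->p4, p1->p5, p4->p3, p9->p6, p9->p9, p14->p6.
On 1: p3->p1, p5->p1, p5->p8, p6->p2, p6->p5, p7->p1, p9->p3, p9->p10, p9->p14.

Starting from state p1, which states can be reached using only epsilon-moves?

{p1, p2, p3, p5, p6, p9, p11, p13, p14}

Start with {p1}.
From p1 via epsilon: add p13.
From p13 via epsilon: add p11.
From p11 via epsilon: add p6.
From p6 via epsilon: add p3.
From p3 via epsilon: add p5.
From p5 via epsilon: add p9.
From p9 via epsilon: add p2, p14.
No new states can be added; the closed set is {p1, p2, p3, p5, p6, p9, p11, p13, p14}.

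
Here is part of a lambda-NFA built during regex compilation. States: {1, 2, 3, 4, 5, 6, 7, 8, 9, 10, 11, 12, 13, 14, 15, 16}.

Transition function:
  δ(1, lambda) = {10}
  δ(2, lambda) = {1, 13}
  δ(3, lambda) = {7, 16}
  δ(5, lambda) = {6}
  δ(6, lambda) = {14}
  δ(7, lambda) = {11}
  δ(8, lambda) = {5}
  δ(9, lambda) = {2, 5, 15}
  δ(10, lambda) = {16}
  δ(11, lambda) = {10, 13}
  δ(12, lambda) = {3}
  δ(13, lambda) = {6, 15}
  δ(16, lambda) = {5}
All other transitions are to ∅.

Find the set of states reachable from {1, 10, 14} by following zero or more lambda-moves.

{1, 5, 6, 10, 14, 16}

Start with {1, 10, 14}.
From 10 via lambda: add 16.
From 16 via lambda: add 5.
From 5 via lambda: add 6.
No new states can be added; the closed set is {1, 5, 6, 10, 14, 16}.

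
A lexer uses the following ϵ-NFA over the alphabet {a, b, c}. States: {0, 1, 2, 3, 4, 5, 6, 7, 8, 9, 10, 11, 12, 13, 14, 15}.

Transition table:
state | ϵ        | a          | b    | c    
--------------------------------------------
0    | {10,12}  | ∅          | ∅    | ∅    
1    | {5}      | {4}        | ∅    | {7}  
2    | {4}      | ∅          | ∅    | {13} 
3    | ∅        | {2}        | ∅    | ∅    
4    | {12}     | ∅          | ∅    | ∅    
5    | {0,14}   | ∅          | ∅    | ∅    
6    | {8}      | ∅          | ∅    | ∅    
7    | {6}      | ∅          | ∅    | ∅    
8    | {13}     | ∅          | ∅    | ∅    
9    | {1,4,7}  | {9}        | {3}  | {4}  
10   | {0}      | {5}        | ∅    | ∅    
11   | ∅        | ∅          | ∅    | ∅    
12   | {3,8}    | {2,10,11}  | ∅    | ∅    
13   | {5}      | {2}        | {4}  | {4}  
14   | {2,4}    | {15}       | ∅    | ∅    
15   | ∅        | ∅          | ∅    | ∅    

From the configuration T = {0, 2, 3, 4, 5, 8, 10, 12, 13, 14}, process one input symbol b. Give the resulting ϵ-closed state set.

13 on b → {4}.
No b-transition from 0, 2, 3, 4, 5, 8, 10, 12, 14.
Union after reading b: {4}.
Now take the ϵ-closure:
From 4 via ϵ: add 12.
From 12 via ϵ: add 3, 8.
From 8 via ϵ: add 13.
From 13 via ϵ: add 5.
From 5 via ϵ: add 0, 14.
From 0 via ϵ: add 10.
From 14 via ϵ: add 2.
No new states can be added; the closed set is {0, 2, 3, 4, 5, 8, 10, 12, 13, 14}.

{0, 2, 3, 4, 5, 8, 10, 12, 13, 14}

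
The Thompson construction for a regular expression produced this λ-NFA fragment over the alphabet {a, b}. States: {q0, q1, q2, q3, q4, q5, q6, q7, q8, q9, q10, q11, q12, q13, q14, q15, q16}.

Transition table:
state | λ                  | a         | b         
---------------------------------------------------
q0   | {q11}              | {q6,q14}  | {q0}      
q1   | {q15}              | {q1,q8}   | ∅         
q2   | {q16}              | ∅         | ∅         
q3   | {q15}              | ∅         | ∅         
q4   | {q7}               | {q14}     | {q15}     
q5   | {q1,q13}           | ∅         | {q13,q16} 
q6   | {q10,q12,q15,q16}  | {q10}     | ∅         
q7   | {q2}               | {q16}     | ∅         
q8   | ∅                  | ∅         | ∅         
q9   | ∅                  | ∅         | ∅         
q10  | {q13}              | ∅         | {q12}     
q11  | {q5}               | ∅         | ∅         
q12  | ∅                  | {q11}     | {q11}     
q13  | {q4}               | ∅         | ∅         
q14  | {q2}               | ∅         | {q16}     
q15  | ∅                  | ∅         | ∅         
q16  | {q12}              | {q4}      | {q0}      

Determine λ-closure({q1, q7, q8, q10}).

Start with {q1, q7, q8, q10}.
From q1 via λ: add q15.
From q7 via λ: add q2.
From q10 via λ: add q13.
From q2 via λ: add q16.
From q13 via λ: add q4.
From q16 via λ: add q12.
No new states can be added; the closed set is {q1, q2, q4, q7, q8, q10, q12, q13, q15, q16}.

{q1, q2, q4, q7, q8, q10, q12, q13, q15, q16}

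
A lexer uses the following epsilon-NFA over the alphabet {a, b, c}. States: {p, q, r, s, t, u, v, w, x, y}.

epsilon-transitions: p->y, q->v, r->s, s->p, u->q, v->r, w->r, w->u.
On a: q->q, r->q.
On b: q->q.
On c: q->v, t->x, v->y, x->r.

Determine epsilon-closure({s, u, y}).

Start with {s, u, y}.
From s via epsilon: add p.
From u via epsilon: add q.
From q via epsilon: add v.
From v via epsilon: add r.
No new states can be added; the closed set is {p, q, r, s, u, v, y}.

{p, q, r, s, u, v, y}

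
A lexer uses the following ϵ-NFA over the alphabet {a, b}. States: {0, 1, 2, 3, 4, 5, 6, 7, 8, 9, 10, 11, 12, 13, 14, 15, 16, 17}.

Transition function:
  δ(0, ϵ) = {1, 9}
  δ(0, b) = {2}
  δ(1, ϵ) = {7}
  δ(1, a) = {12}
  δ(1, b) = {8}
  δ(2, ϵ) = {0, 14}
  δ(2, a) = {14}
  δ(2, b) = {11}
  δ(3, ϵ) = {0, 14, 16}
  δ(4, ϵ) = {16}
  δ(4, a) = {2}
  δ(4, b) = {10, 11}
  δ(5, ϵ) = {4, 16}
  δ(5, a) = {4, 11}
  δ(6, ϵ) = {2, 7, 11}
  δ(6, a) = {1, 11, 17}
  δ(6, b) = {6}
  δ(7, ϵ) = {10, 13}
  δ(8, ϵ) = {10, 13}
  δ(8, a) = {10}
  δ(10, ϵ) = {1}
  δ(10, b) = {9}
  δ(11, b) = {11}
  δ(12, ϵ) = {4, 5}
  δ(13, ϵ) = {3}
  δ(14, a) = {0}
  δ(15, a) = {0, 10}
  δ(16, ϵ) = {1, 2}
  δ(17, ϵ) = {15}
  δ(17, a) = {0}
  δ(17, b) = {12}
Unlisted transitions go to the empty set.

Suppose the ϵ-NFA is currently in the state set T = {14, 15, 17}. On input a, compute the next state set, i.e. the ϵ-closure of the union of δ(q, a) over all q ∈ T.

14 on a → {0}.
15 on a → {0, 10}.
17 on a → {0}.
Union after reading a: {0, 10}.
Now take the ϵ-closure:
From 0 via ϵ: add 1, 9.
From 1 via ϵ: add 7.
From 7 via ϵ: add 13.
From 13 via ϵ: add 3.
From 3 via ϵ: add 14, 16.
From 16 via ϵ: add 2.
No new states can be added; the closed set is {0, 1, 2, 3, 7, 9, 10, 13, 14, 16}.

{0, 1, 2, 3, 7, 9, 10, 13, 14, 16}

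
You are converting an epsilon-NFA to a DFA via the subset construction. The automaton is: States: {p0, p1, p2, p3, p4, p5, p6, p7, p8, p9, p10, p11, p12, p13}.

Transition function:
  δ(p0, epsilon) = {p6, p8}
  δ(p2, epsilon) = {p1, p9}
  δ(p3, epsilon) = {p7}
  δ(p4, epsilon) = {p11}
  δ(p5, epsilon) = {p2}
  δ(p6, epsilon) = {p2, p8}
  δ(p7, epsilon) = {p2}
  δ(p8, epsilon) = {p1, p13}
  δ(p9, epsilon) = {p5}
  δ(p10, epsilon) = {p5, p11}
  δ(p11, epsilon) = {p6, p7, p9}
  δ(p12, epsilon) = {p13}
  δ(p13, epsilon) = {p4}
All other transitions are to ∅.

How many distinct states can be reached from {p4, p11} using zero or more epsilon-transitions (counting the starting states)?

Start with {p4, p11}.
From p11 via epsilon: add p6, p7, p9.
From p6 via epsilon: add p2, p8.
From p9 via epsilon: add p5.
From p2 via epsilon: add p1.
From p8 via epsilon: add p13.
epsilon-closure = {p1, p2, p4, p5, p6, p7, p8, p9, p11, p13}, which has 10 states.

10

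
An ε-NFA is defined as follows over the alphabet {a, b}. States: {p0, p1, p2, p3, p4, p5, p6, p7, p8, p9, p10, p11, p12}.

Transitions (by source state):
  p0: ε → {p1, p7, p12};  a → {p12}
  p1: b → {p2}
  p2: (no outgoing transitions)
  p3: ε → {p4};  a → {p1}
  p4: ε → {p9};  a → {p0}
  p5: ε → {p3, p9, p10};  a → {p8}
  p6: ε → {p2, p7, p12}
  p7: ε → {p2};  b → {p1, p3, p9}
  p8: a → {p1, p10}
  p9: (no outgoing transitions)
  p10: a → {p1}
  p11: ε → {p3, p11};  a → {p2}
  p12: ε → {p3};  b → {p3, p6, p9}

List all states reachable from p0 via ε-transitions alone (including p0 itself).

{p0, p1, p2, p3, p4, p7, p9, p12}

Start with {p0}.
From p0 via ε: add p1, p7, p12.
From p7 via ε: add p2.
From p12 via ε: add p3.
From p3 via ε: add p4.
From p4 via ε: add p9.
No new states can be added; the closed set is {p0, p1, p2, p3, p4, p7, p9, p12}.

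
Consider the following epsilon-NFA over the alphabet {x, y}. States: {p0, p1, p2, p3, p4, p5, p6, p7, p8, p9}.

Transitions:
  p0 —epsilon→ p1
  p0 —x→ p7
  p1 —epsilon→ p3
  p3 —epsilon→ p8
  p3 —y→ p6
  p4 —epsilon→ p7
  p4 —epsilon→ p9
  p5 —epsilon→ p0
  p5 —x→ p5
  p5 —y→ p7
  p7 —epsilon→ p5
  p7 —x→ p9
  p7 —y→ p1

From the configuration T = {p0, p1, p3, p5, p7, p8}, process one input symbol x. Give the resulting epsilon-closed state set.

p0 on x → {p7}.
p5 on x → {p5}.
p7 on x → {p9}.
No x-transition from p1, p3, p8.
Union after reading x: {p5, p7, p9}.
Now take the epsilon-closure:
From p5 via epsilon: add p0.
From p0 via epsilon: add p1.
From p1 via epsilon: add p3.
From p3 via epsilon: add p8.
No new states can be added; the closed set is {p0, p1, p3, p5, p7, p8, p9}.

{p0, p1, p3, p5, p7, p8, p9}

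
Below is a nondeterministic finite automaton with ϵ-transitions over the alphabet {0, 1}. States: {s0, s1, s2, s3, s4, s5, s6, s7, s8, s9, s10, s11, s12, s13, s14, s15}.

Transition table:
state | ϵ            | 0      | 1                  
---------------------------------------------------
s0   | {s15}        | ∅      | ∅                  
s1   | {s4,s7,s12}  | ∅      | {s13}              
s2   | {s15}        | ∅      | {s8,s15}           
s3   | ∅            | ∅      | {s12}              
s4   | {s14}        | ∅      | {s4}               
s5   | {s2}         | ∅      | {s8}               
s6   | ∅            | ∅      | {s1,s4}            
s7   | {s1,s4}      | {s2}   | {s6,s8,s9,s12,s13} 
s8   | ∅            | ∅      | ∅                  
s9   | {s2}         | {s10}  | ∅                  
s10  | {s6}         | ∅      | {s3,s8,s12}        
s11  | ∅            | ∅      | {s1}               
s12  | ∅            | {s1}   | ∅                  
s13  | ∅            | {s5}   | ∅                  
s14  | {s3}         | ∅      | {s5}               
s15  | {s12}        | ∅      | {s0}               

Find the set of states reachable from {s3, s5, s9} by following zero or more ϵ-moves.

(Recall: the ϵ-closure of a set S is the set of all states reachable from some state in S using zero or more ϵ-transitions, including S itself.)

Start with {s3, s5, s9}.
From s5 via ϵ: add s2.
From s2 via ϵ: add s15.
From s15 via ϵ: add s12.
No new states can be added; the closed set is {s2, s3, s5, s9, s12, s15}.

{s2, s3, s5, s9, s12, s15}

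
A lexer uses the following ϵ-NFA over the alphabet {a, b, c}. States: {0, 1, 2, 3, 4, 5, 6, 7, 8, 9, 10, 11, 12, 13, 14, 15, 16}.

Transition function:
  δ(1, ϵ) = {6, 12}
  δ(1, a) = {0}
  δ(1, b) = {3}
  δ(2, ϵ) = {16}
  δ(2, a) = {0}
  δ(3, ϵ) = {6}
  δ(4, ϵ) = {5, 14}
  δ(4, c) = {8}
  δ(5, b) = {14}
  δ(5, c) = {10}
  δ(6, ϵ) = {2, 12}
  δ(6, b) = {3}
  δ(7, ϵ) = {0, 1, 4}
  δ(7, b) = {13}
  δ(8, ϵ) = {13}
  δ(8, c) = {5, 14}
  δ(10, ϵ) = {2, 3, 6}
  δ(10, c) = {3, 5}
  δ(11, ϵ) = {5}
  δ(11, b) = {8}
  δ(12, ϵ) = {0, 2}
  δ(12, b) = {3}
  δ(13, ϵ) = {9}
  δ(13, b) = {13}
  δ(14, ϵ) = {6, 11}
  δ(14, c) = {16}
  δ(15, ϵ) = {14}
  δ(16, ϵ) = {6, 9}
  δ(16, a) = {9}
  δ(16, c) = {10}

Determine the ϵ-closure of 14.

Start with {14}.
From 14 via ϵ: add 6, 11.
From 6 via ϵ: add 2, 12.
From 11 via ϵ: add 5.
From 2 via ϵ: add 16.
From 12 via ϵ: add 0.
From 16 via ϵ: add 9.
No new states can be added; the closed set is {0, 2, 5, 6, 9, 11, 12, 14, 16}.

{0, 2, 5, 6, 9, 11, 12, 14, 16}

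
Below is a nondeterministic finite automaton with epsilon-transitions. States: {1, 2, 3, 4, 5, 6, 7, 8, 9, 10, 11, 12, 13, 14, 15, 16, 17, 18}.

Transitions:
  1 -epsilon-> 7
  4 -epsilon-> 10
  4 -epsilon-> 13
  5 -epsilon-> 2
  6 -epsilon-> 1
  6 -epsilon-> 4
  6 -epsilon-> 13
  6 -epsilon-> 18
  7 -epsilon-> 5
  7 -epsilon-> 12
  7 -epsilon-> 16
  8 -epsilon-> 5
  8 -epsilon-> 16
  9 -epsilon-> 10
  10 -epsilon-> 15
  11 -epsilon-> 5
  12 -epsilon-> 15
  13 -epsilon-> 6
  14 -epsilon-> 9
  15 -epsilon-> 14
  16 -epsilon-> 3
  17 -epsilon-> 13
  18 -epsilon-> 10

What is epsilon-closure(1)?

Start with {1}.
From 1 via epsilon: add 7.
From 7 via epsilon: add 5, 12, 16.
From 5 via epsilon: add 2.
From 12 via epsilon: add 15.
From 16 via epsilon: add 3.
From 15 via epsilon: add 14.
From 14 via epsilon: add 9.
From 9 via epsilon: add 10.
No new states can be added; the closed set is {1, 2, 3, 5, 7, 9, 10, 12, 14, 15, 16}.

{1, 2, 3, 5, 7, 9, 10, 12, 14, 15, 16}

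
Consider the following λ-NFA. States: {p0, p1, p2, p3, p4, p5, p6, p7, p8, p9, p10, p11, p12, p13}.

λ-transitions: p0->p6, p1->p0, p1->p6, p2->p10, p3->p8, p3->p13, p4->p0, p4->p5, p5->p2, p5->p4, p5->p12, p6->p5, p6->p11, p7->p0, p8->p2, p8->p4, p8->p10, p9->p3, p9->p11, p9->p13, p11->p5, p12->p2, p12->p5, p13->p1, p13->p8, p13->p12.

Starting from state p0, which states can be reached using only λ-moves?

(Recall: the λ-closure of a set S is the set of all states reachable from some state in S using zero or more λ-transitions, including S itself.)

Start with {p0}.
From p0 via λ: add p6.
From p6 via λ: add p5, p11.
From p5 via λ: add p2, p4, p12.
From p2 via λ: add p10.
No new states can be added; the closed set is {p0, p2, p4, p5, p6, p10, p11, p12}.

{p0, p2, p4, p5, p6, p10, p11, p12}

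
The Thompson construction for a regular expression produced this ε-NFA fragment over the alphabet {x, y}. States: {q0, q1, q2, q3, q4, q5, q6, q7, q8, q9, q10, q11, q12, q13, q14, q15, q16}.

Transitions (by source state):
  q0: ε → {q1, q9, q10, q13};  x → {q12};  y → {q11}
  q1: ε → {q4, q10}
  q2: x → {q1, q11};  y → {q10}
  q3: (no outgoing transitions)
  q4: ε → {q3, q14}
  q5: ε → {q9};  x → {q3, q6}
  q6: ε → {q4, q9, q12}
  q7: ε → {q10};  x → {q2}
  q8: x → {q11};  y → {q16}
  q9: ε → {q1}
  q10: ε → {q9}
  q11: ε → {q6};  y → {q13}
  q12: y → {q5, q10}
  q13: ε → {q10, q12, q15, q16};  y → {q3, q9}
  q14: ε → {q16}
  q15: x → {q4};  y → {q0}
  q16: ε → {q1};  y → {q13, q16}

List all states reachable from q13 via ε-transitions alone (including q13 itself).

Start with {q13}.
From q13 via ε: add q10, q12, q15, q16.
From q10 via ε: add q9.
From q16 via ε: add q1.
From q1 via ε: add q4.
From q4 via ε: add q3, q14.
No new states can be added; the closed set is {q1, q3, q4, q9, q10, q12, q13, q14, q15, q16}.

{q1, q3, q4, q9, q10, q12, q13, q14, q15, q16}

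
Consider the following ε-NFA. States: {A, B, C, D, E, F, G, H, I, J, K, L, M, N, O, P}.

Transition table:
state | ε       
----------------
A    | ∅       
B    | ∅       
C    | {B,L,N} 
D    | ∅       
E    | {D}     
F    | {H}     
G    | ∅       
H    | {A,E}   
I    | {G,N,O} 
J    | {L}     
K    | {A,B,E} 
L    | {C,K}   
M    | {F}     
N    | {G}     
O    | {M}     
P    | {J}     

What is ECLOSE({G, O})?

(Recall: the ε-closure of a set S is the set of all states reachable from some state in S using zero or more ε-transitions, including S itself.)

{A, D, E, F, G, H, M, O}

Start with {G, O}.
From O via ε: add M.
From M via ε: add F.
From F via ε: add H.
From H via ε: add A, E.
From E via ε: add D.
No new states can be added; the closed set is {A, D, E, F, G, H, M, O}.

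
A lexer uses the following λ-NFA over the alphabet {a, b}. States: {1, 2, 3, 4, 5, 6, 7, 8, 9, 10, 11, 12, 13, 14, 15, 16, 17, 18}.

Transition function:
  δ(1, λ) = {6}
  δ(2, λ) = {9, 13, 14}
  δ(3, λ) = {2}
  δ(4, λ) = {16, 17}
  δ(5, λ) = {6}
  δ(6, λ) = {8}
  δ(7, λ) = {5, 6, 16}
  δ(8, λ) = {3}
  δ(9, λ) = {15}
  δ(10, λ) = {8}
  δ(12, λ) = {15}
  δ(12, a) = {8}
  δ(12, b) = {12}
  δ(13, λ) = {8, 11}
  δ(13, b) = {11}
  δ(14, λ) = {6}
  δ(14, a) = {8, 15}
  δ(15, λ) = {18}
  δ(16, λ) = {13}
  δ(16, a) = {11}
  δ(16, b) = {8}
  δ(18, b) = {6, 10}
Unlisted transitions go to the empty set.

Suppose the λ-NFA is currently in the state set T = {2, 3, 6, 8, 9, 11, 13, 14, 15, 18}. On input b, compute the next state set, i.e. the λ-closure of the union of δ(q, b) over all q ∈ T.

{2, 3, 6, 8, 9, 10, 11, 13, 14, 15, 18}

13 on b → {11}.
18 on b → {6, 10}.
No b-transition from 2, 3, 6, 8, 9, 11, 14, 15.
Union after reading b: {6, 10, 11}.
Now take the λ-closure:
From 6 via λ: add 8.
From 8 via λ: add 3.
From 3 via λ: add 2.
From 2 via λ: add 9, 13, 14.
From 9 via λ: add 15.
From 15 via λ: add 18.
No new states can be added; the closed set is {2, 3, 6, 8, 9, 10, 11, 13, 14, 15, 18}.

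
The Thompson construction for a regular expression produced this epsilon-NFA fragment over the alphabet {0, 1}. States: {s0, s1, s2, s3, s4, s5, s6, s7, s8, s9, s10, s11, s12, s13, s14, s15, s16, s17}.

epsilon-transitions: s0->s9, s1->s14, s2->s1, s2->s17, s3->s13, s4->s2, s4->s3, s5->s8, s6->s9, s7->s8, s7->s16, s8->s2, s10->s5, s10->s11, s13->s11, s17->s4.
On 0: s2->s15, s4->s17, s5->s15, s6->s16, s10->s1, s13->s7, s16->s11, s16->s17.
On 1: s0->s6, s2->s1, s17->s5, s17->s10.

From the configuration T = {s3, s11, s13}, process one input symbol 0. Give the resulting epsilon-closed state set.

s13 on 0 → {s7}.
No 0-transition from s3, s11.
Union after reading 0: {s7}.
Now take the epsilon-closure:
From s7 via epsilon: add s8, s16.
From s8 via epsilon: add s2.
From s2 via epsilon: add s1, s17.
From s1 via epsilon: add s14.
From s17 via epsilon: add s4.
From s4 via epsilon: add s3.
From s3 via epsilon: add s13.
From s13 via epsilon: add s11.
No new states can be added; the closed set is {s1, s2, s3, s4, s7, s8, s11, s13, s14, s16, s17}.

{s1, s2, s3, s4, s7, s8, s11, s13, s14, s16, s17}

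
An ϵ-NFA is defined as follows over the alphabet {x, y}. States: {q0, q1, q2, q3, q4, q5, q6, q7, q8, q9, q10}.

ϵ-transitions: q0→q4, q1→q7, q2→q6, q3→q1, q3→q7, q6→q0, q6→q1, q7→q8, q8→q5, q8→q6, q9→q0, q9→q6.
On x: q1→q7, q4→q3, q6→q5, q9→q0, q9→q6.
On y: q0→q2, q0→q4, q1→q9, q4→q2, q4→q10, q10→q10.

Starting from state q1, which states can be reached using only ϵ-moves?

Start with {q1}.
From q1 via ϵ: add q7.
From q7 via ϵ: add q8.
From q8 via ϵ: add q5, q6.
From q6 via ϵ: add q0.
From q0 via ϵ: add q4.
No new states can be added; the closed set is {q0, q1, q4, q5, q6, q7, q8}.

{q0, q1, q4, q5, q6, q7, q8}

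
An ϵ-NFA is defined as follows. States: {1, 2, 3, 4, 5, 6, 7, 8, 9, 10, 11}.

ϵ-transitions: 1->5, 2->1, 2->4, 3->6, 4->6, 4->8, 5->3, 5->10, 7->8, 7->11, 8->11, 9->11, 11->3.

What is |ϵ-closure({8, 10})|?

Start with {8, 10}.
From 8 via ϵ: add 11.
From 11 via ϵ: add 3.
From 3 via ϵ: add 6.
ϵ-closure = {3, 6, 8, 10, 11}, which has 5 states.

5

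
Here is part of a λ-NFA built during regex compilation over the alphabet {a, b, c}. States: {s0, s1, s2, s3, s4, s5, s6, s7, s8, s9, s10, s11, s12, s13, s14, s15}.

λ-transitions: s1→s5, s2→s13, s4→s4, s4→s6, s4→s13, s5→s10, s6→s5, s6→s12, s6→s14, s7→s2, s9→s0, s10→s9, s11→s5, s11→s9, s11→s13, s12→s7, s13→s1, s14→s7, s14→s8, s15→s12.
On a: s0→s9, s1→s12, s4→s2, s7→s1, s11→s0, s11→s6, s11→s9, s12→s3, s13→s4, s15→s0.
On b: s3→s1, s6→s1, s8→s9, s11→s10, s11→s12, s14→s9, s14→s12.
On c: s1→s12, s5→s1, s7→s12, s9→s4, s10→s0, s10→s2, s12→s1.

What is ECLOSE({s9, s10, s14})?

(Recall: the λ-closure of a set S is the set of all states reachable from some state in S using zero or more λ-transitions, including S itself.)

Start with {s9, s10, s14}.
From s9 via λ: add s0.
From s14 via λ: add s7, s8.
From s7 via λ: add s2.
From s2 via λ: add s13.
From s13 via λ: add s1.
From s1 via λ: add s5.
No new states can be added; the closed set is {s0, s1, s2, s5, s7, s8, s9, s10, s13, s14}.

{s0, s1, s2, s5, s7, s8, s9, s10, s13, s14}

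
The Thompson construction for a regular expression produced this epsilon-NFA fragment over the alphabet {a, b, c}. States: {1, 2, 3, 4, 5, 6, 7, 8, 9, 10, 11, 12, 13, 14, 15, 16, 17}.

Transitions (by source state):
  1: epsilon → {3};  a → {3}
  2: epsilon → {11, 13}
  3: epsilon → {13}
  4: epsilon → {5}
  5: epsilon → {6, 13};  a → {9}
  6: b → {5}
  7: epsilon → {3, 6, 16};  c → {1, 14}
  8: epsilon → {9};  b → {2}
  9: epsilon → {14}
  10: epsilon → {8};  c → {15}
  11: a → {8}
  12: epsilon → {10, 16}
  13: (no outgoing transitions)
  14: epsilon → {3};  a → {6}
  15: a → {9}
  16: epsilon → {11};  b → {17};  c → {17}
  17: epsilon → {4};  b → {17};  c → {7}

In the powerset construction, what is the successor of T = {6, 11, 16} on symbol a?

11 on a → {8}.
No a-transition from 6, 16.
Union after reading a: {8}.
Now take the epsilon-closure:
From 8 via epsilon: add 9.
From 9 via epsilon: add 14.
From 14 via epsilon: add 3.
From 3 via epsilon: add 13.
No new states can be added; the closed set is {3, 8, 9, 13, 14}.

{3, 8, 9, 13, 14}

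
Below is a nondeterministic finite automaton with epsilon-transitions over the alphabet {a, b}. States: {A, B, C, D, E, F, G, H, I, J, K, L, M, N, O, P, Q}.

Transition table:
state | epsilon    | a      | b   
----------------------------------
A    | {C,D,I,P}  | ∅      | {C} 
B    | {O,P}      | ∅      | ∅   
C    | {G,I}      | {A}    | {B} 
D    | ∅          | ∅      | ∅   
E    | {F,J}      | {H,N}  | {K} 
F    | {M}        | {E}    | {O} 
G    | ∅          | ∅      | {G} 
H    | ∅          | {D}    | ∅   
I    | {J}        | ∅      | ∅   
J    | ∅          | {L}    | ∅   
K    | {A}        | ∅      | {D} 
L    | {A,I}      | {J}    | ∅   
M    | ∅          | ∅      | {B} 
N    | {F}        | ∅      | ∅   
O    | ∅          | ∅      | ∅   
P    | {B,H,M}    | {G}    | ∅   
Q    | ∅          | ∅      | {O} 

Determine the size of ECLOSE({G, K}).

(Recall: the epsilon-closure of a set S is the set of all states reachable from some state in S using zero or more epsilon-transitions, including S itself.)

Start with {G, K}.
From K via epsilon: add A.
From A via epsilon: add C, D, I, P.
From I via epsilon: add J.
From P via epsilon: add B, H, M.
From B via epsilon: add O.
epsilon-closure = {A, B, C, D, G, H, I, J, K, M, O, P}, which has 12 states.

12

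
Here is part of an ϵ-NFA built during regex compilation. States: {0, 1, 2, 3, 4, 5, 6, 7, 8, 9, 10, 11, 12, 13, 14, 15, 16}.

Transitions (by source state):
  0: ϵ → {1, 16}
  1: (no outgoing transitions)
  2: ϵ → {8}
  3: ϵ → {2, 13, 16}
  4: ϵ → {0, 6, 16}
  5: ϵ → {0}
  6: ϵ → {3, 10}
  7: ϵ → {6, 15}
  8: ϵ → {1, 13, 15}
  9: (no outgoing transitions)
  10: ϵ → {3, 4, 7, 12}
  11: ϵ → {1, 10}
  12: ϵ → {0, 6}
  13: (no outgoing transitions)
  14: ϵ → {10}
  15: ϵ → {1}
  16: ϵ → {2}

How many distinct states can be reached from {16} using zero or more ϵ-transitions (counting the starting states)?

6

Start with {16}.
From 16 via ϵ: add 2.
From 2 via ϵ: add 8.
From 8 via ϵ: add 1, 13, 15.
ϵ-closure = {1, 2, 8, 13, 15, 16}, which has 6 states.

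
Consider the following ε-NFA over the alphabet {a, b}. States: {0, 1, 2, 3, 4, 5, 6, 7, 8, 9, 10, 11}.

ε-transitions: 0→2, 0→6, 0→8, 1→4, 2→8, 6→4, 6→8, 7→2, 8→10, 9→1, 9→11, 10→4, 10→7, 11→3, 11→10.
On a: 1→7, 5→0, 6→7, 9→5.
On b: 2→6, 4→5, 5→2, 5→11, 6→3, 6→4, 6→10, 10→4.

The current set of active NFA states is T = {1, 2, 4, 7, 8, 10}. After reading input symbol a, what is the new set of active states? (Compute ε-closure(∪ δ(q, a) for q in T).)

1 on a → {7}.
No a-transition from 2, 4, 7, 8, 10.
Union after reading a: {7}.
Now take the ε-closure:
From 7 via ε: add 2.
From 2 via ε: add 8.
From 8 via ε: add 10.
From 10 via ε: add 4.
No new states can be added; the closed set is {2, 4, 7, 8, 10}.

{2, 4, 7, 8, 10}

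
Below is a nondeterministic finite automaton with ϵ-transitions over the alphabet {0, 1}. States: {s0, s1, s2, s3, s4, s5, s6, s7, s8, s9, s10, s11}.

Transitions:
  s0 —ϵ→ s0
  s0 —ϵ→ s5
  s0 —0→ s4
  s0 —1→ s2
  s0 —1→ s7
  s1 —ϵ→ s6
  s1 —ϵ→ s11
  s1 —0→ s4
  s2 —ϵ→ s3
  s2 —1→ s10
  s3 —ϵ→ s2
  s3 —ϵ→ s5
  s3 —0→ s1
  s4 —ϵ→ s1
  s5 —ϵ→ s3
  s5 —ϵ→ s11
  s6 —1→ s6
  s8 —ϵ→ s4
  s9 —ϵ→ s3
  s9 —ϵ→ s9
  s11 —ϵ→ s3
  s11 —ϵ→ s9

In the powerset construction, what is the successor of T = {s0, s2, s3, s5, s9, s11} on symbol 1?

{s2, s3, s5, s7, s9, s10, s11}

s0 on 1 → {s2, s7}.
s2 on 1 → {s10}.
No 1-transition from s3, s5, s9, s11.
Union after reading 1: {s2, s7, s10}.
Now take the ϵ-closure:
From s2 via ϵ: add s3.
From s3 via ϵ: add s5.
From s5 via ϵ: add s11.
From s11 via ϵ: add s9.
No new states can be added; the closed set is {s2, s3, s5, s7, s9, s10, s11}.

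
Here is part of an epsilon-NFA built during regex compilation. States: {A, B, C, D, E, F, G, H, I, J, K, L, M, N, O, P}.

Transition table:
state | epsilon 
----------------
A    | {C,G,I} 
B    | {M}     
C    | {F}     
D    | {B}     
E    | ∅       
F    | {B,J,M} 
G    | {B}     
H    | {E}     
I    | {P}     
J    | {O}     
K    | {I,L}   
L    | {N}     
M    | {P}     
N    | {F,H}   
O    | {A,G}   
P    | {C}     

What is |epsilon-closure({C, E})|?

Start with {C, E}.
From C via epsilon: add F.
From F via epsilon: add B, J, M.
From J via epsilon: add O.
From M via epsilon: add P.
From O via epsilon: add A, G.
From A via epsilon: add I.
epsilon-closure = {A, B, C, E, F, G, I, J, M, O, P}, which has 11 states.

11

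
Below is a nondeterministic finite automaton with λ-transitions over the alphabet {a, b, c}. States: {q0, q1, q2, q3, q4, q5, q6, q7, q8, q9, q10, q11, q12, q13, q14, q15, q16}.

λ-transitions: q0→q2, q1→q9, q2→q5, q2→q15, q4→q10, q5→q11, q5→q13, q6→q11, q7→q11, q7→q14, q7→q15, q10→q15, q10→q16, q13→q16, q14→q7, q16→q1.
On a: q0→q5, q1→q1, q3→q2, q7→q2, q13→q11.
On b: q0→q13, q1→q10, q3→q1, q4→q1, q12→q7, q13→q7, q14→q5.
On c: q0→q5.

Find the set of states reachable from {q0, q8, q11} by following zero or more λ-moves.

Start with {q0, q8, q11}.
From q0 via λ: add q2.
From q2 via λ: add q5, q15.
From q5 via λ: add q13.
From q13 via λ: add q16.
From q16 via λ: add q1.
From q1 via λ: add q9.
No new states can be added; the closed set is {q0, q1, q2, q5, q8, q9, q11, q13, q15, q16}.

{q0, q1, q2, q5, q8, q9, q11, q13, q15, q16}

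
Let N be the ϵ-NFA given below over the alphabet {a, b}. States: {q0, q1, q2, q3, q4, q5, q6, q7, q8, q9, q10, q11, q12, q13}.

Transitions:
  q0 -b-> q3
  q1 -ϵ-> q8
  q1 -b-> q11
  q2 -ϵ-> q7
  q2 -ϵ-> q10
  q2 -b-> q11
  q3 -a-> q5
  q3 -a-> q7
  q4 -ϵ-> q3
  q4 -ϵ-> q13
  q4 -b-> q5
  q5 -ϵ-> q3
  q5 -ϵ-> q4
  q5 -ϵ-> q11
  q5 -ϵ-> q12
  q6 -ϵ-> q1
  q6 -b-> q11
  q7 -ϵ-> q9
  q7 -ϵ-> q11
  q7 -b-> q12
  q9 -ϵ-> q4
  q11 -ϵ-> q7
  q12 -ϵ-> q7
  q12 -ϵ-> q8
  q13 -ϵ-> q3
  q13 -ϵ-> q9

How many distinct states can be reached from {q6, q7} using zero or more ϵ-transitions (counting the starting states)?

Start with {q6, q7}.
From q6 via ϵ: add q1.
From q7 via ϵ: add q9, q11.
From q1 via ϵ: add q8.
From q9 via ϵ: add q4.
From q4 via ϵ: add q3, q13.
ϵ-closure = {q1, q3, q4, q6, q7, q8, q9, q11, q13}, which has 9 states.

9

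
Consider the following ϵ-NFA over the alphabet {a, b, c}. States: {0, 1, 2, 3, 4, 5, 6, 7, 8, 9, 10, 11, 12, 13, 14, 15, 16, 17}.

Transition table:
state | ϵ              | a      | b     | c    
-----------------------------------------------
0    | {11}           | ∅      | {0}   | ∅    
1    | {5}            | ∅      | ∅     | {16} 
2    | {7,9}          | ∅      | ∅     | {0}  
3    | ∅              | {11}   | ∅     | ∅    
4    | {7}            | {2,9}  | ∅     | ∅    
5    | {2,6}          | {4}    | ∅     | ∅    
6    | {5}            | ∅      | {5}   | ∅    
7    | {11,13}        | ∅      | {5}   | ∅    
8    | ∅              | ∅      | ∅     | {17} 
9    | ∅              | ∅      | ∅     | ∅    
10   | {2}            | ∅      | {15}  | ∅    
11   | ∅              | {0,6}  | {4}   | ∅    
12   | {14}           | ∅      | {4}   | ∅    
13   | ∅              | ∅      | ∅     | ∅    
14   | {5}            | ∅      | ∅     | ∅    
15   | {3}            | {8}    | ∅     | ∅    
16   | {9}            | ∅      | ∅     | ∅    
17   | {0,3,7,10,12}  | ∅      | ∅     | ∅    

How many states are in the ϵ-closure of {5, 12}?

9

Start with {5, 12}.
From 5 via ϵ: add 2, 6.
From 12 via ϵ: add 14.
From 2 via ϵ: add 7, 9.
From 7 via ϵ: add 11, 13.
ϵ-closure = {2, 5, 6, 7, 9, 11, 12, 13, 14}, which has 9 states.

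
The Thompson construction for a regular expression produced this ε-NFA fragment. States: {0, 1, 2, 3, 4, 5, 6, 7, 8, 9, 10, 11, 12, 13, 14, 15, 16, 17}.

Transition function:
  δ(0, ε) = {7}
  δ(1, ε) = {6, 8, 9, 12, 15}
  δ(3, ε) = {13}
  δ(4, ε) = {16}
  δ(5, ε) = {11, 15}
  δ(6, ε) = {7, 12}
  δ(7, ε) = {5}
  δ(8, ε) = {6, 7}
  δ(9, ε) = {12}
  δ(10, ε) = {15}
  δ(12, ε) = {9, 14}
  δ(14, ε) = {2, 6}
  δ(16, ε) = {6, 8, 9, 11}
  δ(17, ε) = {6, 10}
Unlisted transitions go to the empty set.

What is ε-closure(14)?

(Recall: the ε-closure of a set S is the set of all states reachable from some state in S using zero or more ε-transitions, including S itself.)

Start with {14}.
From 14 via ε: add 2, 6.
From 6 via ε: add 7, 12.
From 7 via ε: add 5.
From 12 via ε: add 9.
From 5 via ε: add 11, 15.
No new states can be added; the closed set is {2, 5, 6, 7, 9, 11, 12, 14, 15}.

{2, 5, 6, 7, 9, 11, 12, 14, 15}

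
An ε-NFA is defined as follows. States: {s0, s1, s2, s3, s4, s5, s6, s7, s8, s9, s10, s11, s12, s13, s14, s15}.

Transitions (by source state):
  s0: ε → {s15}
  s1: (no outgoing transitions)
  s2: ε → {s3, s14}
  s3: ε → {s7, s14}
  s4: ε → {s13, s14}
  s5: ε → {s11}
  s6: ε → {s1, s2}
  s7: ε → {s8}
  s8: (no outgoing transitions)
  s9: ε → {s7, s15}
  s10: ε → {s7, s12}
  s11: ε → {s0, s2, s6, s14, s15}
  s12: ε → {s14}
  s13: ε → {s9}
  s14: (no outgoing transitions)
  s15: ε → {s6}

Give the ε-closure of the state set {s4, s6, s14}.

{s1, s2, s3, s4, s6, s7, s8, s9, s13, s14, s15}

Start with {s4, s6, s14}.
From s4 via ε: add s13.
From s6 via ε: add s1, s2.
From s2 via ε: add s3.
From s13 via ε: add s9.
From s3 via ε: add s7.
From s9 via ε: add s15.
From s7 via ε: add s8.
No new states can be added; the closed set is {s1, s2, s3, s4, s6, s7, s8, s9, s13, s14, s15}.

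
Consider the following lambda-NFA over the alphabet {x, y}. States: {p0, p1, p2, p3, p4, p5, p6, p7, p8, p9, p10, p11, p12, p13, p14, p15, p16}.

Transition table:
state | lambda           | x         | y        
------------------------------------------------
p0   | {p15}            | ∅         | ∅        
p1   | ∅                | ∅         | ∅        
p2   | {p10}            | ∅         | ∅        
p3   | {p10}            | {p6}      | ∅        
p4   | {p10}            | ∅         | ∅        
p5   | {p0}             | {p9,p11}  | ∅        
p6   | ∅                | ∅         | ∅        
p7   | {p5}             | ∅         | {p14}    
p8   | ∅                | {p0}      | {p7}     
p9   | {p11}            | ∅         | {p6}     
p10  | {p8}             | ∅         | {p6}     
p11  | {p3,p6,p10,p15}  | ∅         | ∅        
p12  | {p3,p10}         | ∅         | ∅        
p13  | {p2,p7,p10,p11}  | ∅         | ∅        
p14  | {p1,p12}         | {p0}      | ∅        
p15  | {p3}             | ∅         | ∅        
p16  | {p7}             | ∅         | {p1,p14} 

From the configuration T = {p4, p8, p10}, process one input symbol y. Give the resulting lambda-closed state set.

p8 on y → {p7}.
p10 on y → {p6}.
No y-transition from p4.
Union after reading y: {p6, p7}.
Now take the lambda-closure:
From p7 via lambda: add p5.
From p5 via lambda: add p0.
From p0 via lambda: add p15.
From p15 via lambda: add p3.
From p3 via lambda: add p10.
From p10 via lambda: add p8.
No new states can be added; the closed set is {p0, p3, p5, p6, p7, p8, p10, p15}.

{p0, p3, p5, p6, p7, p8, p10, p15}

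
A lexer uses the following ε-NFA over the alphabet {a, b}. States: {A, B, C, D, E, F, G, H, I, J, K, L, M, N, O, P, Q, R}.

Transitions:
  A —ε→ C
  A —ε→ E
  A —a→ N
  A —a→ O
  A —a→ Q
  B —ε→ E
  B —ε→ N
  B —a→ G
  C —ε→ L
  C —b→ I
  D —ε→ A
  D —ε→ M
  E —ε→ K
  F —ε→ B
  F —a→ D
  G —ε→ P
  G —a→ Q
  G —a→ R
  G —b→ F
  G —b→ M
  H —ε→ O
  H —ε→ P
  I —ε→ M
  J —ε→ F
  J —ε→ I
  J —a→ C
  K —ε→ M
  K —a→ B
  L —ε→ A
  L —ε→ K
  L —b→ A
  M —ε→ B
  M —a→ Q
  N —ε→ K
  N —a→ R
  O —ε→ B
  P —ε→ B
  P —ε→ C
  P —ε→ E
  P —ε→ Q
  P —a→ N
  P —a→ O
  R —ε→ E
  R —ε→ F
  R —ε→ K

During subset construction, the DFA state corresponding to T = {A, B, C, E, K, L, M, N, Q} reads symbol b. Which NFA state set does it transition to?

{A, B, C, E, I, K, L, M, N}

C on b → {I}.
L on b → {A}.
No b-transition from A, B, E, K, M, N, Q.
Union after reading b: {A, I}.
Now take the ε-closure:
From A via ε: add C, E.
From I via ε: add M.
From C via ε: add L.
From E via ε: add K.
From M via ε: add B.
From B via ε: add N.
No new states can be added; the closed set is {A, B, C, E, I, K, L, M, N}.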